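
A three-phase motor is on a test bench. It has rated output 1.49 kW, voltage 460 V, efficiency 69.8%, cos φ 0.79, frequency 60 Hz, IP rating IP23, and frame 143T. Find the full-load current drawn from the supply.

3.39 A

P_out = 1.49 kW = 1490 W
P_in = P_out / η = 1490 / 0.698 = 2135 W
I_L = P_in / (√3·V_L·cosφ) = 2135 / (1.732 × 460 × 0.79) = 3.39 A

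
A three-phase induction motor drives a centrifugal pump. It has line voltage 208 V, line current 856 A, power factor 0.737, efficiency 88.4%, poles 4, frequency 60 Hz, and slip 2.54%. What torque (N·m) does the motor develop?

P_in = √3·V·I·cosφ = 1.732 × 208 × 856 × 0.737 = 227275 W
P_out = η·P_in = 0.884 × 227275 = 200911 W
n_s = 120×60/4 = 1800 rpm; n = 1800×(1−0.0254) = 1754 rpm
ω = 2π×1754/60 = 183.7 rad/s
τ = P_out/ω = 200911/183.7 = 1090 N·m

1090 N·m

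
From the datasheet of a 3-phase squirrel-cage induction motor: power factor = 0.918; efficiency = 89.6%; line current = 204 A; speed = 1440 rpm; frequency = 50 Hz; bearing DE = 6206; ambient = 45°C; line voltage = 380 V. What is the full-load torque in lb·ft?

540 lb·ft

P_in = √3·V·I·cosφ = 1.732 × 380 × 204 × 0.918 = 123255 W
P_out = η·P_in = 0.896 × 123255 = 110436 W
n = 1440 rpm
ω = 2π×1440/60 = 150.8 rad/s
τ = P_out/ω = 110436/150.8 = 732.3 N·m
In lb·ft: 732.3/1.356 = 540 lb·ft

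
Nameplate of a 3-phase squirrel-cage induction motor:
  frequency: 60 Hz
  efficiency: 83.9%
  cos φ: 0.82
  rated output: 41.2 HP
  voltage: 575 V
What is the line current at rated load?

44.9 A

P_out = 41.2 × 746 = 30735 W
P_in = P_out / η = 30735 / 0.839 = 36633 W
I_L = P_in / (√3·V_L·cosφ) = 36633 / (1.732 × 575 × 0.82) = 44.9 A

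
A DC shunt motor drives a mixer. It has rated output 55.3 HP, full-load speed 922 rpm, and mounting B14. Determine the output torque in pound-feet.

P_out = 55.3 × 746 = 41254 W
ω = 2π × 922/60 = 96.55 rad/s
τ = P_out/ω = 41254/96.55 = 427.3 N·m
In lb·ft: 427.3/1.356 = 315 lb·ft

315 lb·ft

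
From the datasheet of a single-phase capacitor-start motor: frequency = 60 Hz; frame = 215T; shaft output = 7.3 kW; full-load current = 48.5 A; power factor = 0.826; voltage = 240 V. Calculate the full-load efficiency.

75.9 %

P_out = 7.3 kW = 7300 W
P_in = V·I·cosφ = 240 × 48.5 × 0.826 = 9615 W
η = P_out / P_in = 7300 / 9615 = 0.759 = 75.9%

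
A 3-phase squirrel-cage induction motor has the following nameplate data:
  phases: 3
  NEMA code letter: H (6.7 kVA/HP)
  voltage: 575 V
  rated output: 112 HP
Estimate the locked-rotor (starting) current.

S_LR = 6.7 × 112 = 750.4 kVA
I_LR = S_LR/(√3·V_L) = 750400/(1.732×575) = 753 A

753 A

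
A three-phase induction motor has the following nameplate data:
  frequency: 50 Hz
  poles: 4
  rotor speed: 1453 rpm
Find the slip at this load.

n_s = 120f/p = 120×50/4 = 1500 rpm
s = (n_s − n)/n_s = (1500 − 1453)/1500 = 0.0313

3.13 %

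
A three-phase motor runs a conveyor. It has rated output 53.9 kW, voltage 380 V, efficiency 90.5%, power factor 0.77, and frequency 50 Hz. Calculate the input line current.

P_out = 53.9 kW = 53900 W
P_in = P_out / η = 53900 / 0.905 = 59558 W
I_L = P_in / (√3·V_L·cosφ) = 59558 / (1.732 × 380 × 0.77) = 118 A

118 A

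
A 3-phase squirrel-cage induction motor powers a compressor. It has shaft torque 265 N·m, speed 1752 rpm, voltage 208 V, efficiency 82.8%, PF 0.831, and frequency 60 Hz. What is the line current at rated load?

196 A

ω = 2π×1752/60 = 183.5 rad/s; P_out = τω = 265 × 183.5 = 48628 W
P_in = P_out / η = 48628 / 0.828 = 58729 W
I_L = P_in / (√3·V_L·cosφ) = 58729 / (1.732 × 208 × 0.831) = 196 A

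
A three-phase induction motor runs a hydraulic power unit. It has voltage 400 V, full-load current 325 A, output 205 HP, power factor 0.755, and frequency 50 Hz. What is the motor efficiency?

90.0 %

P_out = 205 × 746 = 152930 W
P_in = √3·V_L·I_L·cosφ = 1.732 × 400 × 325 × 0.755 = 169996 W
η = P_out / P_in = 152930 / 169996 = 0.900 = 90.0%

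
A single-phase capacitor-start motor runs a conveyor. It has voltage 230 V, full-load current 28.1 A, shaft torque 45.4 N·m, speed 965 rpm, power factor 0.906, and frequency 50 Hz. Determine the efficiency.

78.4 %

ω = 2π × 965/60 = 101.1 rad/s; P_out = τω = 45.4 × 101.1 = 4590 W
P_in = V·I·cosφ = 230 × 28.1 × 0.906 = 5855 W
η = P_out / P_in = 4590 / 5855 = 0.784 = 78.4%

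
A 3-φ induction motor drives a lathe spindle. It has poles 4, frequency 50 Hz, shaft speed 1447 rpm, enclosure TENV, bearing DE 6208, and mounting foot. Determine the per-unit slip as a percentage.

n_s = 120f/p = 120×50/4 = 1500 rpm
s = (n_s − n)/n_s = (1500 − 1447)/1500 = 0.0353

3.53 %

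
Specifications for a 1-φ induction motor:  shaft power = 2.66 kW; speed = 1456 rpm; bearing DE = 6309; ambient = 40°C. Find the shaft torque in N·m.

17.4 N·m

ω = 2π × 1456/60 = 152.5 rad/s
τ = P/ω = 2660/152.5 = 17.4 N·m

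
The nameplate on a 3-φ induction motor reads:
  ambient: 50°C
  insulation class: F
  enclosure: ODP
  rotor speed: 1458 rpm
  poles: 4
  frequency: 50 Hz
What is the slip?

n_s = 120f/p = 120×50/4 = 1500 rpm
s = (n_s − n)/n_s = (1500 − 1458)/1500 = 0.0280

2.8 %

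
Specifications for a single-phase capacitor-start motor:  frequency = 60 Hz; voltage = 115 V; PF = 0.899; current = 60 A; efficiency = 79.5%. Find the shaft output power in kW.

4.93 kW

P_in = V·I·cosφ = 115 × 60 × 0.899 = 6203 W
P_out = η·P_in = 0.795 × 6203 = 4931 W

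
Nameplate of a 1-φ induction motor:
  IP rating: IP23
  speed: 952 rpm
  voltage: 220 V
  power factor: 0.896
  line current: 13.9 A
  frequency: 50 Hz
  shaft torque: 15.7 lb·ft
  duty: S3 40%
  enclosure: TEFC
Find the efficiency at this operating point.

τ = 15.7 lb·ft × 1.356 = 21.29 N·m
ω = 2π × 952/60 = 99.69 rad/s; P_out = τω = 21.29 × 99.69 = 2122 W
P_in = V·I·cosφ = 220 × 13.9 × 0.896 = 2740 W
η = P_out / P_in = 2122 / 2740 = 0.774 = 77.4%

77.4 %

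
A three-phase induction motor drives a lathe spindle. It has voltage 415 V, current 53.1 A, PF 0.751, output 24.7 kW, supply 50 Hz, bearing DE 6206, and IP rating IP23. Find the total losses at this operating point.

P_in = √3·V·I·cosφ = 1.732×415×53.1×0.751 = 28664 W
P_out = 24700 W
Losses = P_in − P_out = 28664 − 24700 = 3964 W

3.96 kW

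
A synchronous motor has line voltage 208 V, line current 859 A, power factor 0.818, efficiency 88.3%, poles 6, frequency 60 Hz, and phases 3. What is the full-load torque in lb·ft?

P_in = √3·V·I·cosφ = 1.732 × 208 × 859 × 0.818 = 253138 W
P_out = η·P_in = 0.883 × 253138 = 223521 W
n = n_s = 120×60/6 = 1200 rpm (synchronous)
ω = 2π×1200/60 = 125.7 rad/s
τ = P_out/ω = 223521/125.7 = 1778 N·m
In lb·ft: 1778/1.356 = 1310 lb·ft

1310 lb·ft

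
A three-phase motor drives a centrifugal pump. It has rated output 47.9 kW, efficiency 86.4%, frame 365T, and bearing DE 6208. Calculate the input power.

55.4 kW

P_out = 47900 W
P_in = P_out/η = 47900/0.864 = 55440 W = 55.4 kW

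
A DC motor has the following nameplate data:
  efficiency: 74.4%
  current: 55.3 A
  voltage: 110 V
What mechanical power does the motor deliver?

P_in = V·I = 110 × 55.3 = 6083 W
P_out = η·P_in = 0.744 × 6083 = 4526 W

4.53 kW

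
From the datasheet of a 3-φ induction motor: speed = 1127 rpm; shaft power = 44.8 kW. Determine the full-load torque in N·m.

380 N·m

ω = 2π × 1127/60 = 118 rad/s
τ = P/ω = 44800/118 = 380 N·m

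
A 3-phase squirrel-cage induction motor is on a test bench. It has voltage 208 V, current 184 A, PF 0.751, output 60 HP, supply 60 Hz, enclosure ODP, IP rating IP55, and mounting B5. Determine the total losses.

P_in = √3·V·I·cosφ = 1.732×208×184×0.751 = 49782 W
P_out = 60×746 = 44760 W
Losses = P_in − P_out = 49782 − 44760 = 5022 W

5020 W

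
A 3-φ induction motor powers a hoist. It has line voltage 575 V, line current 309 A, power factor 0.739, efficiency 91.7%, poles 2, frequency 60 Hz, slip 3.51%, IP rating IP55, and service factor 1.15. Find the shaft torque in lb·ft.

423 lb·ft

P_in = √3·V·I·cosφ = 1.732 × 575 × 309 × 0.739 = 227415 W
P_out = η·P_in = 0.917 × 227415 = 208540 W
n_s = 120×60/2 = 3600 rpm; n = 3600×(1−0.0351) = 3474 rpm
ω = 2π×3474/60 = 363.8 rad/s
τ = P_out/ω = 208540/363.8 = 573.2 N·m
In lb·ft: 573.2/1.356 = 423 lb·ft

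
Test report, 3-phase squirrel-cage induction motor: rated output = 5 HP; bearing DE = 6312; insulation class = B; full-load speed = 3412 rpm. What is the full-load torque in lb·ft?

7.7 lb·ft

P_out = 5 × 746 = 3730 W
ω = 2π × 3412/60 = 357.3 rad/s
τ = P_out/ω = 3730/357.3 = 10.44 N·m
In lb·ft: 10.44/1.356 = 7.7 lb·ft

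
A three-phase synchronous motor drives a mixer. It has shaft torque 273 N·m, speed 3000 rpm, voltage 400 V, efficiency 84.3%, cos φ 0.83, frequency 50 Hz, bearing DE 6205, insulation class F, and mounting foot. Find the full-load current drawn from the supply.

ω = 2π×3000/60 = 314.2 rad/s; P_out = τω = 273 × 314.2 = 85777 W
P_in = P_out / η = 85777 / 0.843 = 101752 W
I_L = P_in / (√3·V_L·cosφ) = 101752 / (1.732 × 400 × 0.83) = 177 A

177 A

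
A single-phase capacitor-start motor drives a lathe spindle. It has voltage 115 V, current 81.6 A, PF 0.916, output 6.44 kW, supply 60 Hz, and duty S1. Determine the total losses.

P_in = V·I·cosφ = 115×81.6×0.916 = 8596 W
P_out = 6440 W
Losses = P_in − P_out = 8596 − 6440 = 2156 W

2160 W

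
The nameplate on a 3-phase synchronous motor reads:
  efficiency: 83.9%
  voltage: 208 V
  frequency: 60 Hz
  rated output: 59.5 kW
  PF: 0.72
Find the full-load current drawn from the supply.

273 A

P_out = 59.5 kW = 59500 W
P_in = P_out / η = 59500 / 0.839 = 70918 W
I_L = P_in / (√3·V_L·cosφ) = 70918 / (1.732 × 208 × 0.72) = 273 A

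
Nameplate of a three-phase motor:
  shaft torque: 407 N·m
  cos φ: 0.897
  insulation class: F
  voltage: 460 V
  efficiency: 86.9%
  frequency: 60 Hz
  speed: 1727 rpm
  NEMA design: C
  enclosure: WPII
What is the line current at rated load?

119 A

ω = 2π×1727/60 = 180.9 rad/s; P_out = τω = 407 × 180.9 = 73626 W
P_in = P_out / η = 73626 / 0.869 = 84725 W
I_L = P_in / (√3·V_L·cosφ) = 84725 / (1.732 × 460 × 0.897) = 119 A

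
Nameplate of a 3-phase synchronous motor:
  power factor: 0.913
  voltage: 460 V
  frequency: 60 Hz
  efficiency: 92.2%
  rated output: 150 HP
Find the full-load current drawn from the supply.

P_out = 150 × 746 = 111900 W
P_in = P_out / η = 111900 / 0.922 = 121367 W
I_L = P_in / (√3·V_L·cosφ) = 121367 / (1.732 × 460 × 0.913) = 167 A

167 A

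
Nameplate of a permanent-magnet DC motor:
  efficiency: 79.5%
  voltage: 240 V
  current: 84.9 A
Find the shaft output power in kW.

P_in = V·I = 240 × 84.9 = 20376 W
P_out = η·P_in = 0.795 × 20376 = 16199 W

16.2 kW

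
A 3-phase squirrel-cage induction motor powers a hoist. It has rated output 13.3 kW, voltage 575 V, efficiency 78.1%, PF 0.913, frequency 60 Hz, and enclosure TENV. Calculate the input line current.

P_out = 13.3 kW = 13300 W
P_in = P_out / η = 13300 / 0.781 = 17029 W
I_L = P_in / (√3·V_L·cosφ) = 17029 / (1.732 × 575 × 0.913) = 18.7 A

18.7 A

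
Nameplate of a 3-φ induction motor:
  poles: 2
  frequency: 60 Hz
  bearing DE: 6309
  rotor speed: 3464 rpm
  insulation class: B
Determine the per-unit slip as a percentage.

n_s = 120f/p = 120×60/2 = 3600 rpm
s = (n_s − n)/n_s = (3600 − 3464)/3600 = 0.0378

3.8 %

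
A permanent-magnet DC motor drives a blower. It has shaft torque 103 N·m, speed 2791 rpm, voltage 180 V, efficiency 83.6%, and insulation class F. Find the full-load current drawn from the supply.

ω = 2π×2791/60 = 292.3 rad/s; P_out = τω = 103 × 292.3 = 30107 W
P_in = P_out / η = 30107 / 0.836 = 36013 W
I = P_in / V = 36013 / 180 = 200 A

200 A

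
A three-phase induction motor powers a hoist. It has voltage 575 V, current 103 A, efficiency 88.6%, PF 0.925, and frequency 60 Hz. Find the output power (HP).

P_in = √3·V·I·cosφ = 1.732 × 575 × 103 × 0.925 = 94884 W
P_out = η·P_in = 0.886 × 94884 = 84067 W
= 84067/746 = 113 HP

113 HP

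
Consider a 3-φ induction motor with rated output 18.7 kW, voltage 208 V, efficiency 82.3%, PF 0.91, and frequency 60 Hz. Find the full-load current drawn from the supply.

69.3 A

P_out = 18.7 kW = 18700 W
P_in = P_out / η = 18700 / 0.823 = 22722 W
I_L = P_in / (√3·V_L·cosφ) = 22722 / (1.732 × 208 × 0.91) = 69.3 A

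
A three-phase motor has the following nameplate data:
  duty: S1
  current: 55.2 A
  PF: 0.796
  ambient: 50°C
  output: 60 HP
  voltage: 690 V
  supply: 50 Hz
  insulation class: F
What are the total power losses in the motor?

P_in = √3·V·I·cosφ = 1.732×690×55.2×0.796 = 52511 W
P_out = 60×746 = 44760 W
Losses = P_in − P_out = 52511 − 44760 = 7751 W

7750 W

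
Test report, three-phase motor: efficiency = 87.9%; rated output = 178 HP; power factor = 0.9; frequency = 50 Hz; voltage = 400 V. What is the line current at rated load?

P_out = 178 × 746 = 132788 W
P_in = P_out / η = 132788 / 0.879 = 151067 W
I_L = P_in / (√3·V_L·cosφ) = 151067 / (1.732 × 400 × 0.9) = 242 A

242 A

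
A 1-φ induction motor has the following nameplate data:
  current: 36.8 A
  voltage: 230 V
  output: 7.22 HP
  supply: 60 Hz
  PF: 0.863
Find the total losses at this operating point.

1.92 kW

P_in = V·I·cosφ = 230×36.8×0.863 = 7304 W
P_out = 7.22×746 = 5386 W
Losses = P_in − P_out = 7304 − 5386 = 1918 W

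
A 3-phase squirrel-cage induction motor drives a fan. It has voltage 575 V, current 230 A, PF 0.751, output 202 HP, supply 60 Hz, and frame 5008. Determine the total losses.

21300 W

P_in = √3·V·I·cosφ = 1.732×575×230×0.751 = 172022 W
P_out = 202×746 = 150692 W
Losses = P_in − P_out = 172022 − 150692 = 21330 W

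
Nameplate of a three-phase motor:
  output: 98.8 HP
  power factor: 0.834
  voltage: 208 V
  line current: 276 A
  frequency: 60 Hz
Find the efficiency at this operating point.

88.9 %

P_out = 98.8 × 746 = 73705 W
P_in = √3·V_L·I_L·cosφ = 1.732 × 208 × 276 × 0.834 = 82925 W
η = P_out / P_in = 73705 / 82925 = 0.889 = 88.9%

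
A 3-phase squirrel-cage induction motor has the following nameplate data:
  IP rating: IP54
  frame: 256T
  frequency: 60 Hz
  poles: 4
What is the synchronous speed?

n_s = 120f/p = 120×60/4 = 1800 rpm

1800 rpm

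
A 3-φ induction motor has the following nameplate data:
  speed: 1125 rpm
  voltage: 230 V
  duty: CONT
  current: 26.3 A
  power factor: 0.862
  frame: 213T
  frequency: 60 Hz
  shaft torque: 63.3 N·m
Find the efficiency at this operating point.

ω = 2π × 1125/60 = 117.8 rad/s; P_out = τω = 63.3 × 117.8 = 7457 W
P_in = √3·V_L·I_L·cosφ = 1.732 × 230 × 26.3 × 0.862 = 9031 W
η = P_out / P_in = 7457 / 9031 = 0.826 = 82.6%

82.6 %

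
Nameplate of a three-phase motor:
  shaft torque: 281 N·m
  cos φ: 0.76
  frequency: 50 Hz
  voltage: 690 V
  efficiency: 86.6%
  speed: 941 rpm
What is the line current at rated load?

ω = 2π×941/60 = 98.54 rad/s; P_out = τω = 281 × 98.54 = 27690 W
P_in = P_out / η = 27690 / 0.866 = 31975 W
I_L = P_in / (√3·V_L·cosφ) = 31975 / (1.732 × 690 × 0.76) = 35.2 A

35.2 A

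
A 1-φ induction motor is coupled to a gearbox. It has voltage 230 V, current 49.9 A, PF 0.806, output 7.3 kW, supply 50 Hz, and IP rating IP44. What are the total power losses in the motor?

P_in = V·I·cosφ = 230×49.9×0.806 = 9250 W
P_out = 7300 W
Losses = P_in − P_out = 9250 − 7300 = 1950 W

1.95 kW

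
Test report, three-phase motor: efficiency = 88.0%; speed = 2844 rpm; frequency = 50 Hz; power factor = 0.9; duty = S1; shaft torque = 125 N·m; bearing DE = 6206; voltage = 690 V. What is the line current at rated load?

ω = 2π×2844/60 = 297.8 rad/s; P_out = τω = 125 × 297.8 = 37225 W
P_in = P_out / η = 37225 / 0.880 = 42301 W
I_L = P_in / (√3·V_L·cosφ) = 42301 / (1.732 × 690 × 0.9) = 39.3 A

39.3 A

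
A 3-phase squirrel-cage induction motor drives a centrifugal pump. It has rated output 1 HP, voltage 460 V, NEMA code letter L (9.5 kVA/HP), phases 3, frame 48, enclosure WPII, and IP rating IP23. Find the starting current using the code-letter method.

S_LR = 9.5 × 1 = 9.5 kVA
I_LR = S_LR/(√3·V_L) = 9500/(1.732×460) = 11.9 A

11.9 A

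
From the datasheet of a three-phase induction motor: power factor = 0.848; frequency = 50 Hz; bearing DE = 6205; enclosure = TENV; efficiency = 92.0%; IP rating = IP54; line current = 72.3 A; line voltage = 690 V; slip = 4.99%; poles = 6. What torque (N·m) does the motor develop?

P_in = √3·V·I·cosφ = 1.732 × 690 × 72.3 × 0.848 = 73271 W
P_out = η·P_in = 0.92 × 73271 = 67409 W
n_s = 120×50/6 = 1000 rpm; n = 1000×(1−0.0499) = 950 rpm
ω = 2π×950/60 = 99.48 rad/s
τ = P_out/ω = 67409/99.48 = 678 N·m

678 N·m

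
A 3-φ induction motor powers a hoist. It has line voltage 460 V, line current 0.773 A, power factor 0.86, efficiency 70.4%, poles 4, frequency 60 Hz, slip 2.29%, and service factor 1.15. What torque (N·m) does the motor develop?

2.02 N·m

P_in = √3·V·I·cosφ = 1.732 × 460 × 0.773 × 0.86 = 530 W
P_out = η·P_in = 0.704 × 530 = 373 W
n_s = 120×60/4 = 1800 rpm; n = 1800×(1−0.0229) = 1759 rpm
ω = 2π×1759/60 = 184.2 rad/s
τ = P_out/ω = 373/184.2 = 2.02 N·m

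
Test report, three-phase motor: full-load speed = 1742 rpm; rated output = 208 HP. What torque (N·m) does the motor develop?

851 N·m

P_out = 208 × 746 = 155168 W
ω = 2π × 1742/60 = 182.4 rad/s
τ = P_out/ω = 155168/182.4 = 851 N·m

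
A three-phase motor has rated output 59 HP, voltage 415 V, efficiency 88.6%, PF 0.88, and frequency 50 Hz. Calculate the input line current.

P_out = 59 × 746 = 44014 W
P_in = P_out / η = 44014 / 0.886 = 49677 W
I_L = P_in / (√3·V_L·cosφ) = 49677 / (1.732 × 415 × 0.88) = 78.5 A

78.5 A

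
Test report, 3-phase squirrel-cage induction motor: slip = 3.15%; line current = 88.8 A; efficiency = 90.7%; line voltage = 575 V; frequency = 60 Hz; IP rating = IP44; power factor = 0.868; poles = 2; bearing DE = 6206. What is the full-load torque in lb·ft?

P_in = √3·V·I·cosφ = 1.732 × 575 × 88.8 × 0.868 = 76762 W
P_out = η·P_in = 0.907 × 76762 = 69623 W
n_s = 120×60/2 = 3600 rpm; n = 3600×(1−0.0315) = 3487 rpm
ω = 2π×3487/60 = 365.2 rad/s
τ = P_out/ω = 69623/365.2 = 190.6 N·m
In lb·ft: 190.6/1.356 = 141 lb·ft

141 lb·ft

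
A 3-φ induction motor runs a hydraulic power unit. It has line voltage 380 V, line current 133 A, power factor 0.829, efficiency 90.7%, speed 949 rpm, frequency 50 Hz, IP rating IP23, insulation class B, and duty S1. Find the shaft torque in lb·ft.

488 lb·ft

P_in = √3·V·I·cosφ = 1.732 × 380 × 133 × 0.829 = 72567 W
P_out = η·P_in = 0.907 × 72567 = 65818 W
n = 949 rpm
ω = 2π×949/60 = 99.38 rad/s
τ = P_out/ω = 65818/99.38 = 662.3 N·m
In lb·ft: 662.3/1.356 = 488 lb·ft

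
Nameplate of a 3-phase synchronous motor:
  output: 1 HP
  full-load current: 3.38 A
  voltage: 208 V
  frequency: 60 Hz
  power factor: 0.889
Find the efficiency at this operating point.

68.9 %

P_out = 1 × 746 = 746 W
P_in = √3·V_L·I_L·cosφ = 1.732 × 208 × 3.38 × 0.889 = 1083 W
η = P_out / P_in = 746 / 1083 = 0.689 = 68.9%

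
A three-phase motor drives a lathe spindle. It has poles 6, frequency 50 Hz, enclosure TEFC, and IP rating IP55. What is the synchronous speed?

n_s = 120f/p = 120×50/6 = 1000 rpm

1000 rpm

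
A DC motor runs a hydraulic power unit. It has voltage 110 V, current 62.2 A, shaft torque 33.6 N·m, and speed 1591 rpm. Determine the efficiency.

81.8 %

ω = 2π × 1591/60 = 166.6 rad/s; P_out = τω = 33.6 × 166.6 = 5598 W
P_in = V·I = 110 × 62.2 = 6842 W
η = P_out / P_in = 5598 / 6842 = 0.818 = 81.8%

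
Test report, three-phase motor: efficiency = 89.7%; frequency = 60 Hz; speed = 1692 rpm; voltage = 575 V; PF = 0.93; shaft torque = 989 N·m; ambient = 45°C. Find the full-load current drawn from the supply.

ω = 2π×1692/60 = 177.2 rad/s; P_out = τω = 989 × 177.2 = 175251 W
P_in = P_out / η = 175251 / 0.897 = 195375 W
I_L = P_in / (√3·V_L·cosφ) = 195375 / (1.732 × 575 × 0.93) = 211 A

211 A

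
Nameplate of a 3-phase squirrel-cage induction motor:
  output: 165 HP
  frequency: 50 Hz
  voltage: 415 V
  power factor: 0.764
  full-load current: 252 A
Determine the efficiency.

88.9 %

P_out = 165 × 746 = 123090 W
P_in = √3·V_L·I_L·cosφ = 1.732 × 415 × 252 × 0.764 = 138385 W
η = P_out / P_in = 123090 / 138385 = 0.889 = 88.9%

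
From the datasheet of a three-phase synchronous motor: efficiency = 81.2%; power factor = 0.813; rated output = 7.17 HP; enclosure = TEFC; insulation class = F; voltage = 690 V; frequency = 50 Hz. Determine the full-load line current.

P_out = 7.17 × 746 = 5349 W
P_in = P_out / η = 5349 / 0.812 = 6587 W
I_L = P_in / (√3·V_L·cosφ) = 6587 / (1.732 × 690 × 0.813) = 6.78 A

6.78 A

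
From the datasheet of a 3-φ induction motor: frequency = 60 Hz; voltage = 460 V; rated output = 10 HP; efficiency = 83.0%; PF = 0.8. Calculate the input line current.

P_out = 10 × 746 = 7460 W
P_in = P_out / η = 7460 / 0.830 = 8988 W
I_L = P_in / (√3·V_L·cosφ) = 8988 / (1.732 × 460 × 0.8) = 14.1 A

14.1 A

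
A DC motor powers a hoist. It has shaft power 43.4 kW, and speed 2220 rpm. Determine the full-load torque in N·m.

187 N·m

ω = 2π × 2220/60 = 232.5 rad/s
τ = P/ω = 43400/232.5 = 187 N·m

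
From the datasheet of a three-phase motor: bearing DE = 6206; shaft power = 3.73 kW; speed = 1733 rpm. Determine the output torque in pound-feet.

ω = 2π × 1733/60 = 181.5 rad/s
τ = P/ω = 3730/181.5 = 20.55 N·m
In lb·ft: 20.55/1.356 = 15.2 lb·ft

15.2 lb·ft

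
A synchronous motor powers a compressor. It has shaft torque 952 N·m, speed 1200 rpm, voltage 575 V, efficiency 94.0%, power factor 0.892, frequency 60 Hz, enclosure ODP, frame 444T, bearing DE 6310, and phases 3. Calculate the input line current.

143 A

ω = 2π×1200/60 = 125.7 rad/s; P_out = τω = 952 × 125.7 = 119666 W
P_in = P_out / η = 119666 / 0.940 = 127304 W
I_L = P_in / (√3·V_L·cosφ) = 127304 / (1.732 × 575 × 0.892) = 143 A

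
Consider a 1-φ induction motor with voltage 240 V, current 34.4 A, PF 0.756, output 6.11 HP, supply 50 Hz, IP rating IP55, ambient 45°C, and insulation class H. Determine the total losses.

P_in = V·I·cosφ = 240×34.4×0.756 = 6242 W
P_out = 6.11×746 = 4558 W
Losses = P_in − P_out = 6242 − 4558 = 1684 W

1680 W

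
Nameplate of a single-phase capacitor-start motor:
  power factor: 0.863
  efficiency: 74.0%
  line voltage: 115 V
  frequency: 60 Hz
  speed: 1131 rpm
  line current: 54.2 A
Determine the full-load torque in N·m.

P_in = V·I·cosφ = 115 × 54.2 × 0.863 = 5379 W
P_out = η·P_in = 0.74 × 5379 = 3980 W
n = 1131 rpm
ω = 2π×1131/60 = 118.4 rad/s
τ = P_out/ω = 3980/118.4 = 33.6 N·m

33.6 N·m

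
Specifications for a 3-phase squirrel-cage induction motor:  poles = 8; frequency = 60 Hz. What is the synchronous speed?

n_s = 120f/p = 120×60/8 = 900 rpm

900 rpm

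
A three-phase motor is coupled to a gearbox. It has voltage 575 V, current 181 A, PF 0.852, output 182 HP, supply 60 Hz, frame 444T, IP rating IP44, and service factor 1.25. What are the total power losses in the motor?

P_in = √3·V·I·cosφ = 1.732×575×181×0.852 = 153580 W
P_out = 182×746 = 135772 W
Losses = P_in − P_out = 153580 − 135772 = 17808 W

17800 W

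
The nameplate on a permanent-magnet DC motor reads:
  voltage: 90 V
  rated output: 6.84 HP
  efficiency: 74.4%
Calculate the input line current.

P_out = 6.84 × 746 = 5103 W
P_in = P_out / η = 5103 / 0.744 = 6859 W
I = P_in / V = 6859 / 90 = 76.2 A

76.2 A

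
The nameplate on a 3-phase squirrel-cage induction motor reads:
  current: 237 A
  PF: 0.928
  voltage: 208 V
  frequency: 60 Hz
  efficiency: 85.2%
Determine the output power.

P_in = √3·V·I·cosφ = 1.732 × 208 × 237 × 0.928 = 79233 W
P_out = η·P_in = 0.852 × 79233 = 67507 W

67.5 kW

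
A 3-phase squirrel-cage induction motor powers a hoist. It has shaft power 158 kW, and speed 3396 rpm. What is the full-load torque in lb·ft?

ω = 2π × 3396/60 = 355.6 rad/s
τ = P/ω = 158000/355.6 = 444.3 N·m
In lb·ft: 444.3/1.356 = 328 lb·ft

328 lb·ft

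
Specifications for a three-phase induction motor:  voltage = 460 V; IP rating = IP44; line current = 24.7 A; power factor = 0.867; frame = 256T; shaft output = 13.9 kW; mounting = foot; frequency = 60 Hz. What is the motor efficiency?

81.5 %

P_out = 13.9 kW = 13900 W
P_in = √3·V_L·I_L·cosφ = 1.732 × 460 × 24.7 × 0.867 = 17062 W
η = P_out / P_in = 13900 / 17062 = 0.815 = 81.5%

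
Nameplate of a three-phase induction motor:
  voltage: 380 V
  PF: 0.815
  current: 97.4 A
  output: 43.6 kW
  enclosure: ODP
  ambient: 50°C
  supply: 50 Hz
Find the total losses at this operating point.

8.65 kW

P_in = √3·V·I·cosφ = 1.732×380×97.4×0.815 = 52245 W
P_out = 43600 W
Losses = P_in − P_out = 52245 − 43600 = 8645 W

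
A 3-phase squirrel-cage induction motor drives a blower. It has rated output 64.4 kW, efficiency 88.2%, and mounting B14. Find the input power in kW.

73 kW

P_out = 64400 W
P_in = P_out/η = 64400/0.882 = 73016 W = 73 kW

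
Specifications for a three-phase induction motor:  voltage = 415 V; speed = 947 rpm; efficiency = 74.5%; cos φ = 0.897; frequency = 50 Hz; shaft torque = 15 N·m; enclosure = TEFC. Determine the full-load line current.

3.1 A

ω = 2π×947/60 = 99.17 rad/s; P_out = τω = 15 × 99.17 = 1488 W
P_in = P_out / η = 1488 / 0.745 = 1997 W
I_L = P_in / (√3·V_L·cosφ) = 1997 / (1.732 × 415 × 0.897) = 3.1 A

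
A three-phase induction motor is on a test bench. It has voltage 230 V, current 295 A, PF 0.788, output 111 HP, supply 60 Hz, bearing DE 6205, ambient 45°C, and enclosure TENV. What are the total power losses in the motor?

P_in = √3·V·I·cosφ = 1.732×230×295×0.788 = 92603 W
P_out = 111×746 = 82806 W
Losses = P_in − P_out = 92603 − 82806 = 9797 W

9800 W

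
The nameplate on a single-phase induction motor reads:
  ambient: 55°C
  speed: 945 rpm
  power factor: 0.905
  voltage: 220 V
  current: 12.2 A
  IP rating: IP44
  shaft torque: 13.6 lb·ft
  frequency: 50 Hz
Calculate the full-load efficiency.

τ = 13.6 lb·ft × 1.356 = 18.44 N·m
ω = 2π × 945/60 = 98.96 rad/s; P_out = τω = 18.44 × 98.96 = 1825 W
P_in = V·I·cosφ = 220 × 12.2 × 0.905 = 2429 W
η = P_out / P_in = 1825 / 2429 = 0.751 = 75.1%

75.1 %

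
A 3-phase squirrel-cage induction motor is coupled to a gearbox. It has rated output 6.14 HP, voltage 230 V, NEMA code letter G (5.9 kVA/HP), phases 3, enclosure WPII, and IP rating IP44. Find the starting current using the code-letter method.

S_LR = 5.9 × 6.14 = 36.226 kVA
I_LR = S_LR/(√3·V_L) = 36226/(1.732×230) = 90.9 A

90.9 A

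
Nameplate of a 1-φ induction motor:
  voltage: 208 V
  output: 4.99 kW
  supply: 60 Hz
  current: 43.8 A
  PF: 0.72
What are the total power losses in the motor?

1.57 kW

P_in = V·I·cosφ = 208×43.8×0.72 = 6559 W
P_out = 4990 W
Losses = P_in − P_out = 6559 − 4990 = 1569 W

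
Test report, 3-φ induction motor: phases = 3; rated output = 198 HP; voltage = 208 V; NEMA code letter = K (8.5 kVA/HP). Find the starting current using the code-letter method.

S_LR = 8.5 × 198 = 1683 kVA
I_LR = S_LR/(√3·V_L) = 1683000/(1.732×208) = 4670 A

4670 A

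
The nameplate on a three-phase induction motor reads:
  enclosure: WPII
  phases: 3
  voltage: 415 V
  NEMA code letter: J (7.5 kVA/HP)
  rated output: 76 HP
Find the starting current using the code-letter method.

S_LR = 7.5 × 76 = 570 kVA
I_LR = S_LR/(√3·V_L) = 570000/(1.732×415) = 793 A

793 A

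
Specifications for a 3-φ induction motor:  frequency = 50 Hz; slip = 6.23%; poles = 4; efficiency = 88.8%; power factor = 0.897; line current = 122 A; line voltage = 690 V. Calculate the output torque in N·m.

788 N·m

P_in = √3·V·I·cosφ = 1.732 × 690 × 122 × 0.897 = 130782 W
P_out = η·P_in = 0.888 × 130782 = 116134 W
n_s = 120×50/4 = 1500 rpm; n = 1500×(1−0.0623) = 1407 rpm
ω = 2π×1407/60 = 147.3 rad/s
τ = P_out/ω = 116134/147.3 = 788 N·m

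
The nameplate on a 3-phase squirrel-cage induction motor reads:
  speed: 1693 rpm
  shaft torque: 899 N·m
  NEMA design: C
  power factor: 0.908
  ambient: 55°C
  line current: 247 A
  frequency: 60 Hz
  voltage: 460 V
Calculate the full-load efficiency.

89.2 %

ω = 2π × 1693/60 = 177.3 rad/s; P_out = τω = 899 × 177.3 = 159393 W
P_in = √3·V_L·I_L·cosφ = 1.732 × 460 × 247 × 0.908 = 178685 W
η = P_out / P_in = 159393 / 178685 = 0.892 = 89.2%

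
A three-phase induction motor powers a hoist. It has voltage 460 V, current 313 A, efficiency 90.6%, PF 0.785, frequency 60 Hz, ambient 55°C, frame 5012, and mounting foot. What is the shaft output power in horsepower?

238 HP

P_in = √3·V·I·cosφ = 1.732 × 460 × 313 × 0.785 = 195758 W
P_out = η·P_in = 0.906 × 195758 = 177357 W
= 177357/746 = 238 HP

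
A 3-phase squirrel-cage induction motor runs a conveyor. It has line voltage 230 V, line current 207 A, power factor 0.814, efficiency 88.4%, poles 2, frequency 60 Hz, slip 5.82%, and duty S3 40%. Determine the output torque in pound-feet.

P_in = √3·V·I·cosφ = 1.732 × 230 × 207 × 0.814 = 67123 W
P_out = η·P_in = 0.884 × 67123 = 59337 W
n_s = 120×60/2 = 3600 rpm; n = 3600×(1−0.0582) = 3390 rpm
ω = 2π×3390/60 = 355 rad/s
τ = P_out/ω = 59337/355 = 167.1 N·m
In lb·ft: 167.1/1.356 = 123 lb·ft

123 lb·ft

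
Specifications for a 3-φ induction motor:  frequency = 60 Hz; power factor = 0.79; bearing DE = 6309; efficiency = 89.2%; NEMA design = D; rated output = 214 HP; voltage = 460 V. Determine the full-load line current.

P_out = 214 × 746 = 159644 W
P_in = P_out / η = 159644 / 0.892 = 178973 W
I_L = P_in / (√3·V_L·cosφ) = 178973 / (1.732 × 460 × 0.79) = 284 A

284 A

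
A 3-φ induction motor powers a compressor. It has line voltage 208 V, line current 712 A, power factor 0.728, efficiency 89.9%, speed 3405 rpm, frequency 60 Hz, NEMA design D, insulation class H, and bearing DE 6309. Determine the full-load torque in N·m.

P_in = √3·V·I·cosφ = 1.732 × 208 × 712 × 0.728 = 186734 W
P_out = η·P_in = 0.899 × 186734 = 167874 W
n = 3405 rpm
ω = 2π×3405/60 = 356.6 rad/s
τ = P_out/ω = 167874/356.6 = 471 N·m

471 N·m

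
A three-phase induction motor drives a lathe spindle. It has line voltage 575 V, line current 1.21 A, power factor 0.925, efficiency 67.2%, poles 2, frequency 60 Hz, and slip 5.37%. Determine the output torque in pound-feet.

1.55 lb·ft

P_in = √3·V·I·cosφ = 1.732 × 575 × 1.21 × 0.925 = 1115 W
P_out = η·P_in = 0.672 × 1115 = 749 W
n_s = 120×60/2 = 3600 rpm; n = 3600×(1−0.0537) = 3407 rpm
ω = 2π×3407/60 = 356.8 rad/s
τ = P_out/ω = 749/356.8 = 2.099 N·m
In lb·ft: 2.099/1.356 = 1.55 lb·ft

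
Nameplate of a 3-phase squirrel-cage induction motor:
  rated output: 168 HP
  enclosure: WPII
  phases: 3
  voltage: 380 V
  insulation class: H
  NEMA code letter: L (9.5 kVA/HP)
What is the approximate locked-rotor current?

2420 A

S_LR = 9.5 × 168 = 1596 kVA
I_LR = S_LR/(√3·V_L) = 1596000/(1.732×380) = 2420 A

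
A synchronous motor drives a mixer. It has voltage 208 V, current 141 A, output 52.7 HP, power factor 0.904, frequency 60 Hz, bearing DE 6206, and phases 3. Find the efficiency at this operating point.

P_out = 52.7 × 746 = 39314 W
P_in = √3·V_L·I_L·cosφ = 1.732 × 208 × 141 × 0.904 = 45920 W
η = P_out / P_in = 39314 / 45920 = 0.856 = 85.6%

85.6 %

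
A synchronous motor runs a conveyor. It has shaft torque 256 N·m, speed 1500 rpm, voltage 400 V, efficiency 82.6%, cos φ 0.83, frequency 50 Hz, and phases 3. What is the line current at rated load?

84.7 A

ω = 2π×1500/60 = 157.1 rad/s; P_out = τω = 256 × 157.1 = 40218 W
P_in = P_out / η = 40218 / 0.826 = 48690 W
I_L = P_in / (√3·V_L·cosφ) = 48690 / (1.732 × 400 × 0.83) = 84.7 A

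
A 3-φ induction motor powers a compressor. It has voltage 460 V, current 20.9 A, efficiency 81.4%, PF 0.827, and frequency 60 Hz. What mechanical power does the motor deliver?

11.2 kW

P_in = √3·V·I·cosφ = 1.732 × 460 × 20.9 × 0.827 = 13771 W
P_out = η·P_in = 0.814 × 13771 = 11210 W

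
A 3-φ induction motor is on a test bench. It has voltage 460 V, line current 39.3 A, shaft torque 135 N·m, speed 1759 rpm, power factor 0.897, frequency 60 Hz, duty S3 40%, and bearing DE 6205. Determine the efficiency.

ω = 2π × 1759/60 = 184.2 rad/s; P_out = τω = 135 × 184.2 = 24867 W
P_in = √3·V_L·I_L·cosφ = 1.732 × 460 × 39.3 × 0.897 = 28086 W
η = P_out / P_in = 24867 / 28086 = 0.885 = 88.5%

88.5 %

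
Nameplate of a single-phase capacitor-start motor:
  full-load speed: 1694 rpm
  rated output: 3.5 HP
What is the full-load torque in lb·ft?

10.9 lb·ft

P_out = 3.5 × 746 = 2611 W
ω = 2π × 1694/60 = 177.4 rad/s
τ = P_out/ω = 2611/177.4 = 14.72 N·m
In lb·ft: 14.72/1.356 = 10.9 lb·ft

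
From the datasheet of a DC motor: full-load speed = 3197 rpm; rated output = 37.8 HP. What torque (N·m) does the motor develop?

P_out = 37.8 × 746 = 28199 W
ω = 2π × 3197/60 = 334.8 rad/s
τ = P_out/ω = 28199/334.8 = 84.2 N·m

84.2 N·m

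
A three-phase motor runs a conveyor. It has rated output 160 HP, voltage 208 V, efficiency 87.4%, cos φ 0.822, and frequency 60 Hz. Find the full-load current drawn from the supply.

P_out = 160 × 746 = 119360 W
P_in = P_out / η = 119360 / 0.874 = 136568 W
I_L = P_in / (√3·V_L·cosφ) = 136568 / (1.732 × 208 × 0.822) = 461 A

461 A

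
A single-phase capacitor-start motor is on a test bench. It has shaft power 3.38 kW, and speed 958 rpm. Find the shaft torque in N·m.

ω = 2π × 958/60 = 100.3 rad/s
τ = P/ω = 3380/100.3 = 33.7 N·m

33.7 N·m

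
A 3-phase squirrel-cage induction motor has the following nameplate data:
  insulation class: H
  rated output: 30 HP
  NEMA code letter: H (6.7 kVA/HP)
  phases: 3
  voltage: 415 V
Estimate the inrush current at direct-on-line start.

280 A

S_LR = 6.7 × 30 = 201 kVA
I_LR = S_LR/(√3·V_L) = 201000/(1.732×415) = 280 A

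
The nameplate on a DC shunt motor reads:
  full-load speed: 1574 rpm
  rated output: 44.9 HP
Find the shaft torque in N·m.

203 N·m

P_out = 44.9 × 746 = 33495 W
ω = 2π × 1574/60 = 164.8 rad/s
τ = P_out/ω = 33495/164.8 = 203 N·m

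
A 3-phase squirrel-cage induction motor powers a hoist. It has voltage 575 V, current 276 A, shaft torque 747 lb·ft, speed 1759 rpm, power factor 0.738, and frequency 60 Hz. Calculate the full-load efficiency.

τ = 747 lb·ft × 1.356 = 1013 N·m
ω = 2π × 1759/60 = 184.2 rad/s; P_out = τω = 1013 × 184.2 = 186595 W
P_in = √3·V_L·I_L·cosφ = 1.732 × 575 × 276 × 0.738 = 202853 W
η = P_out / P_in = 186595 / 202853 = 0.920 = 92.0%

92.0 %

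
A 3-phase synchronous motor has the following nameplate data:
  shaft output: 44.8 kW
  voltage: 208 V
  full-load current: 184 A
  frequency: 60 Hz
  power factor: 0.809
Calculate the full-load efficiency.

83.5 %

P_out = 44.8 kW = 44800 W
P_in = √3·V_L·I_L·cosφ = 1.732 × 208 × 184 × 0.809 = 53626 W
η = P_out / P_in = 44800 / 53626 = 0.835 = 83.5%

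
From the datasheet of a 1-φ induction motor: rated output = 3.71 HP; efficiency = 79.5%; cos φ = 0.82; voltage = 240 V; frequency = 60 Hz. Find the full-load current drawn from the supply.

17.7 A

P_out = 3.71 × 746 = 2768 W
P_in = P_out / η = 2768 / 0.795 = 3482 W
I = P_in / (V·cosφ) = 3482 / (240 × 0.82) = 17.7 A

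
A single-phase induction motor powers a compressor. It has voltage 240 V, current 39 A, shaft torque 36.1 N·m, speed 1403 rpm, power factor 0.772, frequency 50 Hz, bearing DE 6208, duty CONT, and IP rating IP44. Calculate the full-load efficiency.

ω = 2π × 1403/60 = 146.9 rad/s; P_out = τω = 36.1 × 146.9 = 5303 W
P_in = V·I·cosφ = 240 × 39 × 0.772 = 7226 W
η = P_out / P_in = 5303 / 7226 = 0.734 = 73.4%

73.4 %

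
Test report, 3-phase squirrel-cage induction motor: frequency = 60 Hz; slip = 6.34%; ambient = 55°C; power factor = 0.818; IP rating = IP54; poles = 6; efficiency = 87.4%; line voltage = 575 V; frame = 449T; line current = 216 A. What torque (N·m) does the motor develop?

1310 N·m

P_in = √3·V·I·cosφ = 1.732 × 575 × 216 × 0.818 = 175964 W
P_out = η·P_in = 0.874 × 175964 = 153793 W
n_s = 120×60/6 = 1200 rpm; n = 1200×(1−0.0634) = 1124 rpm
ω = 2π×1124/60 = 117.7 rad/s
τ = P_out/ω = 153793/117.7 = 1310 N·m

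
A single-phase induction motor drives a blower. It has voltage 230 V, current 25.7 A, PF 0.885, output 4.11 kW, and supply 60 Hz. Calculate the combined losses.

P_in = V·I·cosφ = 230×25.7×0.885 = 5231 W
P_out = 4110 W
Losses = P_in − P_out = 5231 − 4110 = 1121 W

1.12 kW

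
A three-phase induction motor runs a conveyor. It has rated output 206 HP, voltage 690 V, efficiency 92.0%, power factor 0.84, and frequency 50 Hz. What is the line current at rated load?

P_out = 206 × 746 = 153676 W
P_in = P_out / η = 153676 / 0.920 = 167039 W
I_L = P_in / (√3·V_L·cosφ) = 167039 / (1.732 × 690 × 0.84) = 166 A

166 A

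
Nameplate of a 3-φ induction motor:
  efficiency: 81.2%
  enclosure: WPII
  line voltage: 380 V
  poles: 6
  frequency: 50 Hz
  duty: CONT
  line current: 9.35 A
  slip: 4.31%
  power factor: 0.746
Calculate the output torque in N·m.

37.2 N·m

P_in = √3·V·I·cosφ = 1.732 × 380 × 9.35 × 0.746 = 4591 W
P_out = η·P_in = 0.812 × 4591 = 3728 W
n_s = 120×50/6 = 1000 rpm; n = 1000×(1−0.0431) = 957 rpm
ω = 2π×957/60 = 100.2 rad/s
τ = P_out/ω = 3728/100.2 = 37.2 N·m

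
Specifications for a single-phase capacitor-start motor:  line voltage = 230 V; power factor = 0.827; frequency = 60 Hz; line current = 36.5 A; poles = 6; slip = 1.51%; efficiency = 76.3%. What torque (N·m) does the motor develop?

P_in = V·I·cosφ = 230 × 36.5 × 0.827 = 6943 W
P_out = η·P_in = 0.763 × 6943 = 5298 W
n_s = 120×60/6 = 1200 rpm; n = 1200×(1−0.0151) = 1182 rpm
ω = 2π×1182/60 = 123.8 rad/s
τ = P_out/ω = 5298/123.8 = 42.8 N·m

42.8 N·m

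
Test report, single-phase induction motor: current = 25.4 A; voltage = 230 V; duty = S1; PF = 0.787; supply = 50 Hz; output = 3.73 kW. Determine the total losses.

868 W

P_in = V·I·cosφ = 230×25.4×0.787 = 4598 W
P_out = 3730 W
Losses = P_in − P_out = 4598 − 3730 = 868 W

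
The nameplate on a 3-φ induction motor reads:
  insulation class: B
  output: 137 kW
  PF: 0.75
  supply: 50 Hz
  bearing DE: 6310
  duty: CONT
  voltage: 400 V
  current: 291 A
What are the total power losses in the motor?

P_in = √3·V·I·cosφ = 1.732×400×291×0.75 = 151204 W
P_out = 137000 W
Losses = P_in − P_out = 151204 − 137000 = 14204 W

14.2 kW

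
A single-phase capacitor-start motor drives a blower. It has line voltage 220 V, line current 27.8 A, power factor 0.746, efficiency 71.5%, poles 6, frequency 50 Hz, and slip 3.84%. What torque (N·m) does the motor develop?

32.4 N·m

P_in = V·I·cosφ = 220 × 27.8 × 0.746 = 4563 W
P_out = η·P_in = 0.715 × 4563 = 3263 W
n_s = 120×50/6 = 1000 rpm; n = 1000×(1−0.0384) = 962 rpm
ω = 2π×962/60 = 100.7 rad/s
τ = P_out/ω = 3263/100.7 = 32.4 N·m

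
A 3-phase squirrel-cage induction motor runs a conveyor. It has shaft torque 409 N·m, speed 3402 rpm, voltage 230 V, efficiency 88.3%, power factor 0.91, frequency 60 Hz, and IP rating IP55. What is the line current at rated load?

455 A

ω = 2π×3402/60 = 356.3 rad/s; P_out = τω = 409 × 356.3 = 145727 W
P_in = P_out / η = 145727 / 0.883 = 165036 W
I_L = P_in / (√3·V_L·cosφ) = 165036 / (1.732 × 230 × 0.91) = 455 A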